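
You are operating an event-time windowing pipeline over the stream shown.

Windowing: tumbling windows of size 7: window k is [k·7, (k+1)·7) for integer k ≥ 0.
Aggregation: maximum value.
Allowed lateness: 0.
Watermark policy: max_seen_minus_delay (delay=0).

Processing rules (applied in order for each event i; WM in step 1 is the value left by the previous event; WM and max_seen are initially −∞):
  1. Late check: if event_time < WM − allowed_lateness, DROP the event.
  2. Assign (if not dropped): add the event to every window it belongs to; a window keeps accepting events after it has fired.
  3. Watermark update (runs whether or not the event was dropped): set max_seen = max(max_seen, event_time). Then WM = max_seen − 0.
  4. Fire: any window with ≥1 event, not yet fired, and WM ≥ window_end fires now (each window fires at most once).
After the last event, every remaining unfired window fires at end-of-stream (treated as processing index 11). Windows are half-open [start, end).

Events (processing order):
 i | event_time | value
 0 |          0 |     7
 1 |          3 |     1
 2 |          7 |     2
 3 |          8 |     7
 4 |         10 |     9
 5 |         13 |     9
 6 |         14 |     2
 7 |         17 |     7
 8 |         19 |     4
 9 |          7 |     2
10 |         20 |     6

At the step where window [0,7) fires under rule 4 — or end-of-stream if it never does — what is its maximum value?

7

i=0 t=0 v=7: → [0,7); WM=0
i=1 t=3 v=1: → [0,7); WM=3
i=2 t=7 v=2: → [7,14); WM=7; [0,7) fires=7
i=3 t=8 v=7: → [7,14); WM=8
i=4 t=10 v=9: → [7,14); WM=10
i=5 t=13 v=9: → [7,14); WM=13
i=6 t=14 v=2: → [14,21); WM=14; [7,14) fires=9
i=7 t=17 v=7: → [14,21); WM=17
i=8 t=19 v=4: → [14,21); WM=19
i=9 t=7 v=2: DROP (t<19-0); WM=19
i=10 t=20 v=6: → [14,21); WM=20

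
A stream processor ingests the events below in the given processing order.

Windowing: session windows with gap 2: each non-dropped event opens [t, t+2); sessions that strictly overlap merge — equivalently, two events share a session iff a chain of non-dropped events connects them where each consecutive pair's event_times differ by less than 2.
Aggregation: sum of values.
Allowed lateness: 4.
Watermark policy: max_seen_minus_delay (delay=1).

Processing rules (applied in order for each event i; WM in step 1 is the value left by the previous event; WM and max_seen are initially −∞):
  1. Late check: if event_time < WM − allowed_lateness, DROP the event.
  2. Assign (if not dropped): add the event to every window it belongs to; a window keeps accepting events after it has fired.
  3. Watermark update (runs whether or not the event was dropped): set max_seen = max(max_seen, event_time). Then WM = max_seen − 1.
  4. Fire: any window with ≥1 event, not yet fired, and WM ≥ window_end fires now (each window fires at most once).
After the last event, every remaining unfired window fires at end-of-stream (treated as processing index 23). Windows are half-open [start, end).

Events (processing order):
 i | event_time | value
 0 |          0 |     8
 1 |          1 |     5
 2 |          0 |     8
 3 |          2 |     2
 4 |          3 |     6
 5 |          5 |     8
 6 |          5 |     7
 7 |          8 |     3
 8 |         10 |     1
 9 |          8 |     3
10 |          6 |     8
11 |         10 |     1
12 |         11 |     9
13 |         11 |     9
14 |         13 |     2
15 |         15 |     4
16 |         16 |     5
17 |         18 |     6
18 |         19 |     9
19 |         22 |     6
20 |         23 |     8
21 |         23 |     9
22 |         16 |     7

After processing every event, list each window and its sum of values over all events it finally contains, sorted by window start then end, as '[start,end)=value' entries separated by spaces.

i=0 t=0 v=8: → [0,2); WM=-1
i=1 t=1 v=5: → [0,3); WM=0
i=2 t=0 v=8: → [0,3); WM=0
i=3 t=2 v=2: → [0,4); WM=1
i=4 t=3 v=6: → [0,5); WM=2
i=5 t=5 v=8: → [5,7); WM=4
i=6 t=5 v=7: → [5,7); WM=4
i=7 t=8 v=3: → [8,10); WM=7
i=8 t=10 v=1: → [10,12); WM=9
i=9 t=8 v=3: → [8,10); WM=9
i=10 t=6 v=8: → [5,8); WM=9
i=11 t=10 v=1: → [10,12); WM=9
i=12 t=11 v=9: → [10,13); WM=10
i=13 t=11 v=9: → [10,13); WM=10
i=14 t=13 v=2: → [13,15); WM=12
i=15 t=15 v=4: → [15,17); WM=14
i=16 t=16 v=5: → [15,18); WM=15
i=17 t=18 v=6: → [18,20); WM=17
i=18 t=19 v=9: → [18,21); WM=18
i=19 t=22 v=6: → [22,24); WM=21
i=20 t=23 v=8: → [22,25); WM=22
i=21 t=23 v=9: → [22,25); WM=22
i=22 t=16 v=7: DROP (t<22-4); WM=22

[0,5)=29 [5,8)=23 [8,10)=6 [10,13)=20 [13,15)=2 [15,18)=9 [18,21)=15 [22,25)=23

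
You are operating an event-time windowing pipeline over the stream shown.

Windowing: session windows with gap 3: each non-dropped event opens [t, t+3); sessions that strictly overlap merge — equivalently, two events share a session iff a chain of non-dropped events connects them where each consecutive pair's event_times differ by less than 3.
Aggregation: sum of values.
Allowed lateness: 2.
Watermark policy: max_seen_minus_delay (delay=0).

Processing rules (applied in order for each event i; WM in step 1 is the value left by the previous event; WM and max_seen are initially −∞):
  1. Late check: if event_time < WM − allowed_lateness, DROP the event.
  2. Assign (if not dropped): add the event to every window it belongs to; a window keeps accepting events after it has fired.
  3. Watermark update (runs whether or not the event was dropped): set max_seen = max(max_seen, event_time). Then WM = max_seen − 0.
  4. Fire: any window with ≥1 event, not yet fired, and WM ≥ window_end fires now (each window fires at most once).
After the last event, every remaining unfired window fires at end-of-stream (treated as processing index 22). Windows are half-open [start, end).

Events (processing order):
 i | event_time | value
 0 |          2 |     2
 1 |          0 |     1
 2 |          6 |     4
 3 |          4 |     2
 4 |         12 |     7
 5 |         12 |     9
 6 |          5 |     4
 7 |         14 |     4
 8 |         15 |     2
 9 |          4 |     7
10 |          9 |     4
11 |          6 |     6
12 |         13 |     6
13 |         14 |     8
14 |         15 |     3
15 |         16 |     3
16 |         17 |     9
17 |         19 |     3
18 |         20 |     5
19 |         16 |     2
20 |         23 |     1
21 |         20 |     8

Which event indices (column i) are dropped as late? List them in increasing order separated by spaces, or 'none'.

6 9 10 11 19 21

i=0 t=2 v=2: → [2,5); WM=2
i=1 t=0 v=1: → [0,5); WM=2
i=2 t=6 v=4: → [6,9); WM=6
i=3 t=4 v=2: → [0,9); WM=6
i=4 t=12 v=7: → [12,15); WM=12
i=5 t=12 v=9: → [12,15); WM=12
i=6 t=5 v=4: DROP (t<12-2); WM=12
i=7 t=14 v=4: → [12,17); WM=14
i=8 t=15 v=2: → [12,18); WM=15
i=9 t=4 v=7: DROP (t<15-2); WM=15
i=10 t=9 v=4: DROP (t<15-2); WM=15
i=11 t=6 v=6: DROP (t<15-2); WM=15
i=12 t=13 v=6: → [12,18); WM=15
i=13 t=14 v=8: → [12,18); WM=15
i=14 t=15 v=3: → [12,18); WM=15
i=15 t=16 v=3: → [12,19); WM=16
i=16 t=17 v=9: → [12,20); WM=17
i=17 t=19 v=3: → [12,22); WM=19
i=18 t=20 v=5: → [12,23); WM=20
i=19 t=16 v=2: DROP (t<20-2); WM=20
i=20 t=23 v=1: → [23,26); WM=23
i=21 t=20 v=8: DROP (t<23-2); WM=23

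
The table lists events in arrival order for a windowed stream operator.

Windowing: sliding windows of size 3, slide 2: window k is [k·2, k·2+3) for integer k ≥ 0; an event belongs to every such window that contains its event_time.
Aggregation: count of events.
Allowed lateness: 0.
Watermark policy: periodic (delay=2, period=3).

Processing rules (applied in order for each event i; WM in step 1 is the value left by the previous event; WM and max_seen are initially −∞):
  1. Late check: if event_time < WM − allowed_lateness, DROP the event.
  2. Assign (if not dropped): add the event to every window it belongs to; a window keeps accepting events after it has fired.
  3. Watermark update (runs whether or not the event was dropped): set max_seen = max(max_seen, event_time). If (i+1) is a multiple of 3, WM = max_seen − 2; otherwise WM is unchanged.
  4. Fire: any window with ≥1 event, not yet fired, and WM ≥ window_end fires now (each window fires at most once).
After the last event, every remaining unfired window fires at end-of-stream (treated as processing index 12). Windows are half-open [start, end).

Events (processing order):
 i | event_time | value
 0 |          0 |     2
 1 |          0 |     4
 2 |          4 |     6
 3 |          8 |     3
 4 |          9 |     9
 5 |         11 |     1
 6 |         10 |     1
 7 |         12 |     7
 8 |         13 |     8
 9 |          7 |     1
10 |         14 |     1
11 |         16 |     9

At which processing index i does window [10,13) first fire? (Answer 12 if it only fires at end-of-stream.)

11

i=0 t=0 v=2: → [0,3); WM=−∞
i=1 t=0 v=4: → [0,3); WM=−∞
i=2 t=4 v=6: → [4,7),[2,5); WM=2
i=3 t=8 v=3: → [8,11),[6,9); WM=2
i=4 t=9 v=9: → [8,11); WM=2
i=5 t=11 v=1: → [10,13); WM=9; [0,3) fires=2 [2,5) fires=1 [4,7) fires=1 [6,9) fires=1
i=6 t=10 v=1: → [10,13),[8,11); WM=9
i=7 t=12 v=7: → [12,15),[10,13); WM=9
i=8 t=13 v=8: → [12,15); WM=11; [8,11) fires=3
i=9 t=7 v=1: DROP (t<11-0); WM=11
i=10 t=14 v=1: → [14,17),[12,15); WM=11
i=11 t=16 v=9: → [16,19),[14,17); WM=14; [10,13) fires=3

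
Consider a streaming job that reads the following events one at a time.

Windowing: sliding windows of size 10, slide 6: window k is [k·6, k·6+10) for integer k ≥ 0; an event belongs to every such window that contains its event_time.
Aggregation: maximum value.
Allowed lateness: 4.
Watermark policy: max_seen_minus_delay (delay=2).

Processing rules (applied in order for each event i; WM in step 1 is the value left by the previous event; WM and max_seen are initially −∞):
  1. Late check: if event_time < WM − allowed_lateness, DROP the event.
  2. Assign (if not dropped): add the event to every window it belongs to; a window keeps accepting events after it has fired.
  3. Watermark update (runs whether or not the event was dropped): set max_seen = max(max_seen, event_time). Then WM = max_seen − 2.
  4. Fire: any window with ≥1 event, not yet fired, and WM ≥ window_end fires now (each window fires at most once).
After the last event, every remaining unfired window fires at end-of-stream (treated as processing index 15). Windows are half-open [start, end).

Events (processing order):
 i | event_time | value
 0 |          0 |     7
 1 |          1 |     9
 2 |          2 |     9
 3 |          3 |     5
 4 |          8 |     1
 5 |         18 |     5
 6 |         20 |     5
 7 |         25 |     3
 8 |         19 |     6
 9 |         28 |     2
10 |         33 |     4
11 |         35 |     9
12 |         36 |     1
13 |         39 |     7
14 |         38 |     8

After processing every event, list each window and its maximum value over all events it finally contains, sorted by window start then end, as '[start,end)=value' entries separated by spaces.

[0,10)=9 [6,16)=1 [12,22)=6 [18,28)=6 [24,34)=4 [30,40)=9 [36,46)=8

i=0 t=0 v=7: → [0,10); WM=-2
i=1 t=1 v=9: → [0,10); WM=-1
i=2 t=2 v=9: → [0,10); WM=0
i=3 t=3 v=5: → [0,10); WM=1
i=4 t=8 v=1: → [6,16),[0,10); WM=6
i=5 t=18 v=5: → [18,28),[12,22); WM=16; [0,10) fires=9 [6,16) fires=1
i=6 t=20 v=5: → [18,28),[12,22); WM=18
i=7 t=25 v=3: → [24,34),[18,28); WM=23; [12,22) fires=5
i=8 t=19 v=6: → [18,28),[12,22); WM=23
i=9 t=28 v=2: → [24,34); WM=26
i=10 t=33 v=4: → [30,40),[24,34); WM=31; [18,28) fires=6
i=11 t=35 v=9: → [30,40); WM=33
i=12 t=36 v=1: → [36,46),[30,40); WM=34; [24,34) fires=4
i=13 t=39 v=7: → [36,46),[30,40); WM=37
i=14 t=38 v=8: → [36,46),[30,40); WM=37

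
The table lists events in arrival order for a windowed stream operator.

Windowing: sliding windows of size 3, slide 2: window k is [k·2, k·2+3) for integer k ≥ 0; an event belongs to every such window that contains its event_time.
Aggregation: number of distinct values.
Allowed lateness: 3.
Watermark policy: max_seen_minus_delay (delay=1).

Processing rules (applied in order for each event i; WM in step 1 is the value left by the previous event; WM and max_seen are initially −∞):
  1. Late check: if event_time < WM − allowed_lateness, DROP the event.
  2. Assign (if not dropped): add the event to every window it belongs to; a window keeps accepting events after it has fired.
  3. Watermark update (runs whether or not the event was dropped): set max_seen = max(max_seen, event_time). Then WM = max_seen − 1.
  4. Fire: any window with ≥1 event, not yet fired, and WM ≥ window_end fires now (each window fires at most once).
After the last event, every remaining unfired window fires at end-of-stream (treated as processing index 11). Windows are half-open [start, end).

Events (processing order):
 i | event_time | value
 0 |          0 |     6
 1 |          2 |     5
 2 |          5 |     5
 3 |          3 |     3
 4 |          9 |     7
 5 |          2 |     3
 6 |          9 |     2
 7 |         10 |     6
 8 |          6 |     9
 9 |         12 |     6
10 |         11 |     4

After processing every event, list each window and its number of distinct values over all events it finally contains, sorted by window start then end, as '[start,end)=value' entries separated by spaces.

i=0 t=0 v=6: → [0,3); WM=-1
i=1 t=2 v=5: → [2,5),[0,3); WM=1
i=2 t=5 v=5: → [4,7); WM=4; [0,3) fires=2
i=3 t=3 v=3: → [2,5); WM=4
i=4 t=9 v=7: → [8,11); WM=8; [2,5) fires=2 [4,7) fires=1
i=5 t=2 v=3: DROP (t<8-3); WM=8
i=6 t=9 v=2: → [8,11); WM=8
i=7 t=10 v=6: → [10,13),[8,11); WM=9
i=8 t=6 v=9: → [6,9),[4,7); WM=9; [6,9) fires=1
i=9 t=12 v=6: → [12,15),[10,13); WM=11; [8,11) fires=3
i=10 t=11 v=4: → [10,13); WM=11

[0,3)=2 [2,5)=2 [4,7)=2 [6,9)=1 [8,11)=3 [10,13)=2 [12,15)=1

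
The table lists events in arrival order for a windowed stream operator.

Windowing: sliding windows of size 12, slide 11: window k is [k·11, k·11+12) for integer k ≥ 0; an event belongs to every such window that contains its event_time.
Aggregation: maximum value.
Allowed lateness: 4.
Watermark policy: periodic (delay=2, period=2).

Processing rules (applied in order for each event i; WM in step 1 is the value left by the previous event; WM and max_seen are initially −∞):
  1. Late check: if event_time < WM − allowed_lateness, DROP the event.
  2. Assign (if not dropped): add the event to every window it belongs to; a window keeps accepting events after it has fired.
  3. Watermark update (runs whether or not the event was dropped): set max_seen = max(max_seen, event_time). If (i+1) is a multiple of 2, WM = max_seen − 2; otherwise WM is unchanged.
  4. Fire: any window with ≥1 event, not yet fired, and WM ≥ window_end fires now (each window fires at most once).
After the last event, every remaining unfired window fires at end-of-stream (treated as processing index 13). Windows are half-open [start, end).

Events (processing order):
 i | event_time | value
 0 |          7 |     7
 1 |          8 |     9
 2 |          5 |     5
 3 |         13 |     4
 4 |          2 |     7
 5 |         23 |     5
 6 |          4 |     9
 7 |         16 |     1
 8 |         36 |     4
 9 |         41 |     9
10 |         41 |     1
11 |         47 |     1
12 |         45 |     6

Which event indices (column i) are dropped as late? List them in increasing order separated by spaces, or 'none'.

i=0 t=7 v=7: → [0,12); WM=−∞
i=1 t=8 v=9: → [0,12); WM=6
i=2 t=5 v=5: → [0,12); WM=6
i=3 t=13 v=4: → [11,23); WM=11
i=4 t=2 v=7: DROP (t<11-4); WM=11
i=5 t=23 v=5: → [22,34); WM=21; [0,12) fires=9
i=6 t=4 v=9: DROP (t<21-4); WM=21
i=7 t=16 v=1: DROP (t<21-4); WM=21
i=8 t=36 v=4: → [33,45); WM=21
i=9 t=41 v=9: → [33,45); WM=39; [11,23) fires=4 [22,34) fires=5
i=10 t=41 v=1: → [33,45); WM=39
i=11 t=47 v=1: → [44,56); WM=45; [33,45) fires=9
i=12 t=45 v=6: → [44,56); WM=45

4 6 7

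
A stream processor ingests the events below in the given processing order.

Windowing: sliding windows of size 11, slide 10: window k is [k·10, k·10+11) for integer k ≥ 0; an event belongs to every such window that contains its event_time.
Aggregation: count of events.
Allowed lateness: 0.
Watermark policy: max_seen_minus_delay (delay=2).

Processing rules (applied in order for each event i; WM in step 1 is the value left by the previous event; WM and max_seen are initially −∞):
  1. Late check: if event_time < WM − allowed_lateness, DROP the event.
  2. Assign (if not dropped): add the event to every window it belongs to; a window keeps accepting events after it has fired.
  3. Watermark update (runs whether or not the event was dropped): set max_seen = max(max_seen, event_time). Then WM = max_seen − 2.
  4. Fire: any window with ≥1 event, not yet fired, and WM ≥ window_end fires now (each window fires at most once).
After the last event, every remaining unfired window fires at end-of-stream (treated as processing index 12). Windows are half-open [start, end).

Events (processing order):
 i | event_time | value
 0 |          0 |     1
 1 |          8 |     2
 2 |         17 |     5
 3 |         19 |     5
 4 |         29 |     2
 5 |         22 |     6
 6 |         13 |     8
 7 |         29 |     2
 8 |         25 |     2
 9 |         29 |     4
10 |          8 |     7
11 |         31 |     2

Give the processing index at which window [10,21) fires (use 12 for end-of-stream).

i=0 t=0 v=1: → [0,11); WM=-2
i=1 t=8 v=2: → [0,11); WM=6
i=2 t=17 v=5: → [10,21); WM=15; [0,11) fires=2
i=3 t=19 v=5: → [10,21); WM=17
i=4 t=29 v=2: → [20,31); WM=27; [10,21) fires=2
i=5 t=22 v=6: DROP (t<27-0); WM=27
i=6 t=13 v=8: DROP (t<27-0); WM=27
i=7 t=29 v=2: → [20,31); WM=27
i=8 t=25 v=2: DROP (t<27-0); WM=27
i=9 t=29 v=4: → [20,31); WM=27
i=10 t=8 v=7: DROP (t<27-0); WM=27
i=11 t=31 v=2: → [30,41); WM=29

4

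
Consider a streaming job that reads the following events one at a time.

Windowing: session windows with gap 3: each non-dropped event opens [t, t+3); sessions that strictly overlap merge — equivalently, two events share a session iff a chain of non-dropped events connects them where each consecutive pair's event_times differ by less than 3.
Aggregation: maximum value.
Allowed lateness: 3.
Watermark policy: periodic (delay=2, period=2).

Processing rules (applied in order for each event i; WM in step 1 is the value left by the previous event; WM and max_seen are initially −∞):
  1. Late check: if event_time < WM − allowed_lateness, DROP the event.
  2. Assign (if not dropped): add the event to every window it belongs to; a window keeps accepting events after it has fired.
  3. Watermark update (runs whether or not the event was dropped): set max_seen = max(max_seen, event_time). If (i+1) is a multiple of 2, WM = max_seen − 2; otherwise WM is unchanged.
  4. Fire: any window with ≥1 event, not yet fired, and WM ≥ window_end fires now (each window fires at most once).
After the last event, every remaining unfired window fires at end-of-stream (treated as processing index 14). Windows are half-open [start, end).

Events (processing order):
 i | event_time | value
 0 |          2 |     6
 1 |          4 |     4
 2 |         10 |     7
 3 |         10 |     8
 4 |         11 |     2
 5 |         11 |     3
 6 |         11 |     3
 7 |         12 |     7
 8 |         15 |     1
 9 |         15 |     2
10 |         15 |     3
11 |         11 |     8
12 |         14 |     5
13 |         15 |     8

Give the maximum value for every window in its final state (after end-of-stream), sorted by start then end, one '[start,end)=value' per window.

[2,7)=6 [10,18)=8

i=0 t=2 v=6: → [2,5); WM=−∞
i=1 t=4 v=4: → [2,7); WM=2
i=2 t=10 v=7: → [10,13); WM=2
i=3 t=10 v=8: → [10,13); WM=8
i=4 t=11 v=2: → [10,14); WM=8
i=5 t=11 v=3: → [10,14); WM=9
i=6 t=11 v=3: → [10,14); WM=9
i=7 t=12 v=7: → [10,15); WM=10
i=8 t=15 v=1: → [15,18); WM=10
i=9 t=15 v=2: → [15,18); WM=13
i=10 t=15 v=3: → [15,18); WM=13
i=11 t=11 v=8: → [10,15); WM=13
i=12 t=14 v=5: → [10,18); WM=13
i=13 t=15 v=8: → [10,18); WM=13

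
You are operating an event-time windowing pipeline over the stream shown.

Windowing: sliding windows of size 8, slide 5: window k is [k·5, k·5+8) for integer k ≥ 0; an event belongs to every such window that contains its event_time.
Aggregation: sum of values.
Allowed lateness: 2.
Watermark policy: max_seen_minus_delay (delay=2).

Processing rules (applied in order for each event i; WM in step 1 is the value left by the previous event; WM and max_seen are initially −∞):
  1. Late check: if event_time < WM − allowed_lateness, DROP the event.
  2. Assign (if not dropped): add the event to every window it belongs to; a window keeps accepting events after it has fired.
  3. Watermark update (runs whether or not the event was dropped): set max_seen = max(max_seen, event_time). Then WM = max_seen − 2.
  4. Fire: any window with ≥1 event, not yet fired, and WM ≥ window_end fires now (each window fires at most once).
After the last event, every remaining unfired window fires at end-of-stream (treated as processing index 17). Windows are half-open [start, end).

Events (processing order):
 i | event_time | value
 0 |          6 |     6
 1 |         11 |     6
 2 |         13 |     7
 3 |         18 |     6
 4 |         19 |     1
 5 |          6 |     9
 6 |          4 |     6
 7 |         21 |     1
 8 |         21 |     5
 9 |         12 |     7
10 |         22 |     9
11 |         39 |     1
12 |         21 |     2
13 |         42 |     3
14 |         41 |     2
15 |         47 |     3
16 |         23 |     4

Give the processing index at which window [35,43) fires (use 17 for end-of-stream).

15

i=0 t=6 v=6: → [5,13),[0,8); WM=4
i=1 t=11 v=6: → [10,18),[5,13); WM=9; [0,8) fires=6
i=2 t=13 v=7: → [10,18); WM=11
i=3 t=18 v=6: → [15,23); WM=16; [5,13) fires=12
i=4 t=19 v=1: → [15,23); WM=17
i=5 t=6 v=9: DROP (t<17-2); WM=17
i=6 t=4 v=6: DROP (t<17-2); WM=17
i=7 t=21 v=1: → [20,28),[15,23); WM=19; [10,18) fires=13
i=8 t=21 v=5: → [20,28),[15,23); WM=19
i=9 t=12 v=7: DROP (t<19-2); WM=19
i=10 t=22 v=9: → [20,28),[15,23); WM=20
i=11 t=39 v=1: → [35,43); WM=37; [15,23) fires=22 [20,28) fires=15
i=12 t=21 v=2: DROP (t<37-2); WM=37
i=13 t=42 v=3: → [40,48),[35,43); WM=40
i=14 t=41 v=2: → [40,48),[35,43); WM=40
i=15 t=47 v=3: → [45,53),[40,48); WM=45; [35,43) fires=6
i=16 t=23 v=4: DROP (t<45-2); WM=45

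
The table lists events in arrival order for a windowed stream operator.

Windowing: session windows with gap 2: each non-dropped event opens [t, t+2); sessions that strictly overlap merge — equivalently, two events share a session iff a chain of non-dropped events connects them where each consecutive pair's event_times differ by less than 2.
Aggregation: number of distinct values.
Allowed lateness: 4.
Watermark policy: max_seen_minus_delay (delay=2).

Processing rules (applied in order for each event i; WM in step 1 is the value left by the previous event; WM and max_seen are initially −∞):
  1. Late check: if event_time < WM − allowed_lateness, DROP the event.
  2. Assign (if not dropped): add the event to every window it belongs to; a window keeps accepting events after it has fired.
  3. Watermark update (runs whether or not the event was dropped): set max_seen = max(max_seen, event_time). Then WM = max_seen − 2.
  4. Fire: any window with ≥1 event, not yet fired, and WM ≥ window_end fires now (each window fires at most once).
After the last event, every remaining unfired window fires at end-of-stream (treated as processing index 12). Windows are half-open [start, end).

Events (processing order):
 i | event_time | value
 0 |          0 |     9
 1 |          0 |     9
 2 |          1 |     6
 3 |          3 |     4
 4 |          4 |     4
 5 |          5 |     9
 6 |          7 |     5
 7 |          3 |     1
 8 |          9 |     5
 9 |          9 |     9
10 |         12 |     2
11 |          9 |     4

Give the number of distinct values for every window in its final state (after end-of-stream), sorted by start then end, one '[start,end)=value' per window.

[0,3)=2 [3,7)=3 [7,9)=1 [9,11)=3 [12,14)=1

i=0 t=0 v=9: → [0,2); WM=-2
i=1 t=0 v=9: → [0,2); WM=-2
i=2 t=1 v=6: → [0,3); WM=-1
i=3 t=3 v=4: → [3,5); WM=1
i=4 t=4 v=4: → [3,6); WM=2
i=5 t=5 v=9: → [3,7); WM=3
i=6 t=7 v=5: → [7,9); WM=5
i=7 t=3 v=1: → [3,7); WM=5
i=8 t=9 v=5: → [9,11); WM=7
i=9 t=9 v=9: → [9,11); WM=7
i=10 t=12 v=2: → [12,14); WM=10
i=11 t=9 v=4: → [9,11); WM=10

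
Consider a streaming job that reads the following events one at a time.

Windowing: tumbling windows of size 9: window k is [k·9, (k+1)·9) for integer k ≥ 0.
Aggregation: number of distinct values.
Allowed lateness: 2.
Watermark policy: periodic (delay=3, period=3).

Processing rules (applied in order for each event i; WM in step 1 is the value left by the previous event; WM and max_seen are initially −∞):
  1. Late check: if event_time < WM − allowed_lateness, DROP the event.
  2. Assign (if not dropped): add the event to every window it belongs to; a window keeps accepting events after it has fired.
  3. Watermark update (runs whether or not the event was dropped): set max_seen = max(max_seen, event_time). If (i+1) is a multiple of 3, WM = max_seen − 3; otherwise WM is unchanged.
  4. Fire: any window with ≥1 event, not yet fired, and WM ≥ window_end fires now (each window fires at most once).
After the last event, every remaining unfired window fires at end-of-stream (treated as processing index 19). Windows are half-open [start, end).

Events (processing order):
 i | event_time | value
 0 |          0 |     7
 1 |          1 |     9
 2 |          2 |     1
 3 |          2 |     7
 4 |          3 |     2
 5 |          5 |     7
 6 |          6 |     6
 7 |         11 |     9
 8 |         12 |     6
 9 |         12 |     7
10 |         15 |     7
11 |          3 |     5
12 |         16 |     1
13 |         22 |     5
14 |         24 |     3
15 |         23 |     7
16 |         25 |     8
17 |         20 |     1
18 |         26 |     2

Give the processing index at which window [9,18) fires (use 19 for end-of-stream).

14

i=0 t=0 v=7: → [0,9); WM=−∞
i=1 t=1 v=9: → [0,9); WM=−∞
i=2 t=2 v=1: → [0,9); WM=-1
i=3 t=2 v=7: → [0,9); WM=-1
i=4 t=3 v=2: → [0,9); WM=-1
i=5 t=5 v=7: → [0,9); WM=2
i=6 t=6 v=6: → [0,9); WM=2
i=7 t=11 v=9: → [9,18); WM=2
i=8 t=12 v=6: → [9,18); WM=9; [0,9) fires=5
i=9 t=12 v=7: → [9,18); WM=9
i=10 t=15 v=7: → [9,18); WM=9
i=11 t=3 v=5: DROP (t<9-2); WM=12
i=12 t=16 v=1: → [9,18); WM=12
i=13 t=22 v=5: → [18,27); WM=12
i=14 t=24 v=3: → [18,27); WM=21; [9,18) fires=4
i=15 t=23 v=7: → [18,27); WM=21
i=16 t=25 v=8: → [18,27); WM=21
i=17 t=20 v=1: → [18,27); WM=22
i=18 t=26 v=2: → [18,27); WM=22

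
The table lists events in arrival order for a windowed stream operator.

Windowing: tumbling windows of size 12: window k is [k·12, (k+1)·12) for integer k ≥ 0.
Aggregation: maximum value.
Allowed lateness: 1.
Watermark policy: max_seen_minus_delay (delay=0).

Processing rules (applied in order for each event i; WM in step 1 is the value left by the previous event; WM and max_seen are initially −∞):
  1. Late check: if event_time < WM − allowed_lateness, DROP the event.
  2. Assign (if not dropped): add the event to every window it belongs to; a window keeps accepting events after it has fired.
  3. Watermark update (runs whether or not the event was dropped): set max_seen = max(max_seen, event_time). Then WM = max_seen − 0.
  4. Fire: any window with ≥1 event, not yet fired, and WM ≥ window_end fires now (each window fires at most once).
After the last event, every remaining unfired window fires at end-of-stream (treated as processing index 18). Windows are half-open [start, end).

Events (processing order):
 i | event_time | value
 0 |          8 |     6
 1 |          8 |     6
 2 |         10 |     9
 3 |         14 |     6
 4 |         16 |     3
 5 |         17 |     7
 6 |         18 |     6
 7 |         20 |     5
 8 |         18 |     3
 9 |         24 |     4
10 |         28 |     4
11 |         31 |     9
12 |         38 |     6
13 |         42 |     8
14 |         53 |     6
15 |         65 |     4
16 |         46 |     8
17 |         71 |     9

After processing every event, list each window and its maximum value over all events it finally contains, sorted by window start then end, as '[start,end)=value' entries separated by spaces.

i=0 t=8 v=6: → [0,12); WM=8
i=1 t=8 v=6: → [0,12); WM=8
i=2 t=10 v=9: → [0,12); WM=10
i=3 t=14 v=6: → [12,24); WM=14; [0,12) fires=9
i=4 t=16 v=3: → [12,24); WM=16
i=5 t=17 v=7: → [12,24); WM=17
i=6 t=18 v=6: → [12,24); WM=18
i=7 t=20 v=5: → [12,24); WM=20
i=8 t=18 v=3: DROP (t<20-1); WM=20
i=9 t=24 v=4: → [24,36); WM=24; [12,24) fires=7
i=10 t=28 v=4: → [24,36); WM=28
i=11 t=31 v=9: → [24,36); WM=31
i=12 t=38 v=6: → [36,48); WM=38; [24,36) fires=9
i=13 t=42 v=8: → [36,48); WM=42
i=14 t=53 v=6: → [48,60); WM=53; [36,48) fires=8
i=15 t=65 v=4: → [60,72); WM=65; [48,60) fires=6
i=16 t=46 v=8: DROP (t<65-1); WM=65
i=17 t=71 v=9: → [60,72); WM=71

[0,12)=9 [12,24)=7 [24,36)=9 [36,48)=8 [48,60)=6 [60,72)=9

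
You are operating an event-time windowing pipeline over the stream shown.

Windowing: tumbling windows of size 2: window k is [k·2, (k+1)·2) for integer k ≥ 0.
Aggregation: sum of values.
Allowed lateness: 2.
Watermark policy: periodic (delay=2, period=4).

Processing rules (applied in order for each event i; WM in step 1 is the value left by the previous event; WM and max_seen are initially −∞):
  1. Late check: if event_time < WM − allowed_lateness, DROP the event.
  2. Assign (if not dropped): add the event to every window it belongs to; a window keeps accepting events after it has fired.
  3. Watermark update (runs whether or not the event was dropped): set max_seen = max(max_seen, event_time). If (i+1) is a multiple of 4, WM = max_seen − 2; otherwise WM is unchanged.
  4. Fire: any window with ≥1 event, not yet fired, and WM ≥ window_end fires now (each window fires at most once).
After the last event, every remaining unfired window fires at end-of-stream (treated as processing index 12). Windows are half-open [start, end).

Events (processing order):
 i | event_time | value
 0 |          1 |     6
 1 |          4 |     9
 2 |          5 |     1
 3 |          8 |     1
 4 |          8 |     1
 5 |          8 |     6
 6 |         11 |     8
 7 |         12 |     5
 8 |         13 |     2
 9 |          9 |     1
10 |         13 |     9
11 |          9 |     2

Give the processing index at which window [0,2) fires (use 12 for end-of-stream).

3

i=0 t=1 v=6: → [0,2); WM=−∞
i=1 t=4 v=9: → [4,6); WM=−∞
i=2 t=5 v=1: → [4,6); WM=−∞
i=3 t=8 v=1: → [8,10); WM=6; [0,2) fires=6 [4,6) fires=10
i=4 t=8 v=1: → [8,10); WM=6
i=5 t=8 v=6: → [8,10); WM=6
i=6 t=11 v=8: → [10,12); WM=6
i=7 t=12 v=5: → [12,14); WM=10; [8,10) fires=8
i=8 t=13 v=2: → [12,14); WM=10
i=9 t=9 v=1: → [8,10); WM=10
i=10 t=13 v=9: → [12,14); WM=10
i=11 t=9 v=2: → [8,10); WM=11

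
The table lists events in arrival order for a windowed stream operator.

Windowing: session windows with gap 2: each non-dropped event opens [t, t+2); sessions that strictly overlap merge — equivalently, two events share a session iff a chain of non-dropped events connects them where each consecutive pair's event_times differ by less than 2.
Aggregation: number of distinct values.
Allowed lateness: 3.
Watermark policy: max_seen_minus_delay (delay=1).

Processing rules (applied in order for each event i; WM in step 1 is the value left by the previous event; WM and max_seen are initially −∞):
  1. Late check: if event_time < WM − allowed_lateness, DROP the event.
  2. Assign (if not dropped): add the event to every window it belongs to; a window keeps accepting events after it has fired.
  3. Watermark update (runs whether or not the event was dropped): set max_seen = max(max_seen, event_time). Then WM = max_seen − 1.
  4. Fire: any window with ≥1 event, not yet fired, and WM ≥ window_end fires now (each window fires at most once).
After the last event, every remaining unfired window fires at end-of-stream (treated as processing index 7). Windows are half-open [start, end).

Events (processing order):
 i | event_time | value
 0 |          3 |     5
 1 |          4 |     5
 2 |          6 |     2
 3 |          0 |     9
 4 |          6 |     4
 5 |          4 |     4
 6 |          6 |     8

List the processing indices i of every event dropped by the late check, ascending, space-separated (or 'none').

i=0 t=3 v=5: → [3,5); WM=2
i=1 t=4 v=5: → [3,6); WM=3
i=2 t=6 v=2: → [6,8); WM=5
i=3 t=0 v=9: DROP (t<5-3); WM=5
i=4 t=6 v=4: → [6,8); WM=5
i=5 t=4 v=4: → [3,6); WM=5
i=6 t=6 v=8: → [6,8); WM=5

3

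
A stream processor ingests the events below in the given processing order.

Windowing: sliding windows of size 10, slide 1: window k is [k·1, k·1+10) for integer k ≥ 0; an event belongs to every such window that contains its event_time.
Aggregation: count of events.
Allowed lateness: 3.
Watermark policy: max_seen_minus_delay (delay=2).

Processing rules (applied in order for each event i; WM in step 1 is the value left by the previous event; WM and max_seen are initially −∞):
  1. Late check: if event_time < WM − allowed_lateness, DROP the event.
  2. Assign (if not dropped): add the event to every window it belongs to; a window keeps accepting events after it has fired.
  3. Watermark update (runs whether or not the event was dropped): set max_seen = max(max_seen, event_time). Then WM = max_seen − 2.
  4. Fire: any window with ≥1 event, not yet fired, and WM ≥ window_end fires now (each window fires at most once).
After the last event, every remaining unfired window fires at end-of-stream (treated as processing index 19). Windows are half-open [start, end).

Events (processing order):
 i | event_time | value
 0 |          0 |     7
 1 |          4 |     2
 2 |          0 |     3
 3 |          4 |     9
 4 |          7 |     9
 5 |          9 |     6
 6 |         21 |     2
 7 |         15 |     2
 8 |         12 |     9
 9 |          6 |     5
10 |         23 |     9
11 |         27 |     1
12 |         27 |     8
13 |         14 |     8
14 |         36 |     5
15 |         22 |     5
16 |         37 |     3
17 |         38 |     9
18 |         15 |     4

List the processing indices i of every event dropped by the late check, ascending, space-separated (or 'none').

i=0 t=0 v=7: → [0,10); WM=-2
i=1 t=4 v=2: → [4,14),[3,13),[2,12),[1,11),[0,10); WM=2
i=2 t=0 v=3: → [0,10); WM=2
i=3 t=4 v=9: → [4,14),[3,13),[2,12),[1,11),[0,10); WM=2
i=4 t=7 v=9: → [7,17),[6,16),[5,15),[4,14),[3,13),[2,12),[1,11),[0,10); WM=5
i=5 t=9 v=6: → [9,19),[8,18),[7,17),[6,16),[5,15),[4,14),[3,13),[2,12),[1,11),[0,10); WM=7
i=6 t=21 v=2: → [21,31),[20,30),[19,29),[18,28),[17,27),[16,26),[15,25),[14,24),[13,23),[12,22); WM=19; [0,10) fires=6 [1,11) fires=4 [2,12) fires=4 [3,13) fires=4 [4,14) fires=4 [5,15) fires=2 [6,16) fires=2 [7,17) fires=2 [8,18) fires=1 [9,19) fires=1
i=7 t=15 v=2: DROP (t<19-3); WM=19
i=8 t=12 v=9: DROP (t<19-3); WM=19
i=9 t=6 v=5: DROP (t<19-3); WM=19
i=10 t=23 v=9: → [23,33),[22,32),[21,31),[20,30),[19,29),[18,28),[17,27),[16,26),[15,25),[14,24); WM=21
i=11 t=27 v=1: → [27,37),[26,36),[25,35),[24,34),[23,33),[22,32),[21,31),[20,30),[19,29),[18,28); WM=25; [12,22) fires=1 [13,23) fires=1 [14,24) fires=2 [15,25) fires=2
i=12 t=27 v=8: → [27,37),[26,36),[25,35),[24,34),[23,33),[22,32),[21,31),[20,30),[19,29),[18,28); WM=25
i=13 t=14 v=8: DROP (t<25-3); WM=25
i=14 t=36 v=5: → [36,46),[35,45),[34,44),[33,43),[32,42),[31,41),[30,40),[29,39),[28,38),[27,37); WM=34; [16,26) fires=2 [17,27) fires=2 [18,28) fires=4 [19,29) fires=4 [20,30) fires=4 [21,31) fires=4 [22,32) fires=3 [23,33) fires=3 [24,34) fires=2
i=15 t=22 v=5: DROP (t<34-3); WM=34
i=16 t=37 v=3: → [37,47),[36,46),[35,45),[34,44),[33,43),[32,42),[31,41),[30,40),[29,39),[28,38); WM=35; [25,35) fires=2
i=17 t=38 v=9: → [38,48),[37,47),[36,46),[35,45),[34,44),[33,43),[32,42),[31,41),[30,40),[29,39); WM=36; [26,36) fires=2
i=18 t=15 v=4: DROP (t<36-3); WM=36

7 8 9 13 15 18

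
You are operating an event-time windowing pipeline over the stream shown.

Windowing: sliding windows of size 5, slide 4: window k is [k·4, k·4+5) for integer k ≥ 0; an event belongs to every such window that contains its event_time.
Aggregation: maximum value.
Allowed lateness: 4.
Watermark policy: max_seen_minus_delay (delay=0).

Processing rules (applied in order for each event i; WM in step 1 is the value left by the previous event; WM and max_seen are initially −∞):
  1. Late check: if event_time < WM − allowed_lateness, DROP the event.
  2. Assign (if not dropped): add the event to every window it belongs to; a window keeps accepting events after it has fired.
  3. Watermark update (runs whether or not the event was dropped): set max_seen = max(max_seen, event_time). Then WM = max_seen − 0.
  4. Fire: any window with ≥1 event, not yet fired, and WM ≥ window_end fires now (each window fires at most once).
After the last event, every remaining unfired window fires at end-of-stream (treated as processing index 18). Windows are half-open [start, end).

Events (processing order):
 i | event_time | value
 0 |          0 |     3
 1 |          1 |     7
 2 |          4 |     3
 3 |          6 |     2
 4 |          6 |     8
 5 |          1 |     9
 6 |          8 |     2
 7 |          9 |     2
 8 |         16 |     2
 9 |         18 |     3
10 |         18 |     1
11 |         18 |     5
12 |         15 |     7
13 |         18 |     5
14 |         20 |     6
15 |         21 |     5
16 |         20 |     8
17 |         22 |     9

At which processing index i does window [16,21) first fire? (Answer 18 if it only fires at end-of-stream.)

15

i=0 t=0 v=3: → [0,5); WM=0
i=1 t=1 v=7: → [0,5); WM=1
i=2 t=4 v=3: → [4,9),[0,5); WM=4
i=3 t=6 v=2: → [4,9); WM=6; [0,5) fires=7
i=4 t=6 v=8: → [4,9); WM=6
i=5 t=1 v=9: DROP (t<6-4); WM=6
i=6 t=8 v=2: → [8,13),[4,9); WM=8
i=7 t=9 v=2: → [8,13); WM=9; [4,9) fires=8
i=8 t=16 v=2: → [16,21),[12,17); WM=16; [8,13) fires=2
i=9 t=18 v=3: → [16,21); WM=18; [12,17) fires=2
i=10 t=18 v=1: → [16,21); WM=18
i=11 t=18 v=5: → [16,21); WM=18
i=12 t=15 v=7: → [12,17); WM=18
i=13 t=18 v=5: → [16,21); WM=18
i=14 t=20 v=6: → [20,25),[16,21); WM=20
i=15 t=21 v=5: → [20,25); WM=21; [16,21) fires=6
i=16 t=20 v=8: → [20,25),[16,21); WM=21
i=17 t=22 v=9: → [20,25); WM=22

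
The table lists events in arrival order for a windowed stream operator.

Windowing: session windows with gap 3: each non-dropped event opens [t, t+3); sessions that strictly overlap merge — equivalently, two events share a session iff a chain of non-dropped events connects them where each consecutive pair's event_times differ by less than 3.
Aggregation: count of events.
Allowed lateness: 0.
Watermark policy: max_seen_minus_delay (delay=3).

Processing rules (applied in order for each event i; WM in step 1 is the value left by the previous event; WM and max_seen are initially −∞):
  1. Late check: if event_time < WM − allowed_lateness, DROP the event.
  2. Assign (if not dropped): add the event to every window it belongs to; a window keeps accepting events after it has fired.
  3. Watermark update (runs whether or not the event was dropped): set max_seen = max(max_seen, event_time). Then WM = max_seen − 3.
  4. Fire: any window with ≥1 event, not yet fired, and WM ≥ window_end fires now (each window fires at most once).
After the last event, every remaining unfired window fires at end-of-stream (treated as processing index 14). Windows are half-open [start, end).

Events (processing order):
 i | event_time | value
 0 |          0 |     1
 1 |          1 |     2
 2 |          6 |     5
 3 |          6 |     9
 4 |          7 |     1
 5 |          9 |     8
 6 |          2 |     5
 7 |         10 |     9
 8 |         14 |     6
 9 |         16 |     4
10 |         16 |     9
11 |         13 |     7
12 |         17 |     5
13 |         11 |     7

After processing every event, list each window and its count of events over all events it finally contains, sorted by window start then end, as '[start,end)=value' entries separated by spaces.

[0,4)=2 [6,13)=5 [13,20)=5

i=0 t=0 v=1: → [0,3); WM=-3
i=1 t=1 v=2: → [0,4); WM=-2
i=2 t=6 v=5: → [6,9); WM=3
i=3 t=6 v=9: → [6,9); WM=3
i=4 t=7 v=1: → [6,10); WM=4
i=5 t=9 v=8: → [6,12); WM=6
i=6 t=2 v=5: DROP (t<6-0); WM=6
i=7 t=10 v=9: → [6,13); WM=7
i=8 t=14 v=6: → [14,17); WM=11
i=9 t=16 v=4: → [14,19); WM=13
i=10 t=16 v=9: → [14,19); WM=13
i=11 t=13 v=7: → [13,19); WM=13
i=12 t=17 v=5: → [13,20); WM=14
i=13 t=11 v=7: DROP (t<14-0); WM=14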